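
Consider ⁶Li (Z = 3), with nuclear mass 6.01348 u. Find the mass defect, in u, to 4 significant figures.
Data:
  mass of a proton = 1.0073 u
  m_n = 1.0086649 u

With 3 protons and 3 neutrons (A = 6):
Mass of separated nucleons = 3(1.0073) + 3(1.0086649) = 3.0219 + 3.0259947 = 6.0478947 u
Mass defect Δm = 6.0478947 − 6.01348 = 0.0344147 u

0.03441 u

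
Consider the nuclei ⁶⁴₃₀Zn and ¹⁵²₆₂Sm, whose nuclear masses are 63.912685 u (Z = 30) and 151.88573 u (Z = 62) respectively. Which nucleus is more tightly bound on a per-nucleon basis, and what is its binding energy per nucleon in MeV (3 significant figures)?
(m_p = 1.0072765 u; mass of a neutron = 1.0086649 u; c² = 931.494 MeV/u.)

⁶⁴₃₀Zn; 8.74 MeV/nucleon

⁶⁴₃₀Zn: Σm = 30(1.0072765) + 34(1.0086649) = 64.5129016 u; Δm = 0.6002166 u; E_B = 559.10 MeV; E_B/A = 8.736 MeV
¹⁵²₆₂Sm: Σm = 62(1.0072765) + 90(1.0086649) = 153.2309840 u; Δm = 1.3452540 u; E_B = 1253.1 MeV; E_B/A = 8.244 MeV
⁶⁴₃₀Zn has the higher binding energy per nucleon, so it is the more tightly bound nucleus.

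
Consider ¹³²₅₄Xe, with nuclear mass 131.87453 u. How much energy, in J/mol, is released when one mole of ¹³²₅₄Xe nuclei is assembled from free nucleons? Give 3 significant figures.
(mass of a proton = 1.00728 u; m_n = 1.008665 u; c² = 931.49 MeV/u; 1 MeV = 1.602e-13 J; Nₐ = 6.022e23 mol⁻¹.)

1.07e+14 J/mol

Z = 54, so N = A − Z = 132 − 54 = 78.
Σm = 54·m_p + 78·m_n = 54.39312 + 78.675870 = 133.068990 u
Mass defect Δm = 133.068990 − 131.87453 = 1.194460 u
Converting to energy: 1.194460 u × 931.49 MeV/u = 1112.63 MeV
Per nucleus in joules: 1112.63 MeV × 1.602e-13 J/MeV = 1.7824e-10 J
Per mole: 1.7824e-10 J × 6.022e23 mol⁻¹ = 1.0734e+14 J/mol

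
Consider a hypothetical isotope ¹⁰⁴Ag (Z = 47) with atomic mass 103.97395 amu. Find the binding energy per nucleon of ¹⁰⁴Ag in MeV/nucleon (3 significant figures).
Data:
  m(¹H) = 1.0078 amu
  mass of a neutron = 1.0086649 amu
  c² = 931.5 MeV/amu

Total constituent mass: 47 × 1.0078 + 57 × 1.0086649 = 104.8604993 amu
Mass defect Δm = 104.8604993 − 103.97395 = 0.8865493 amu
E_B = 0.8865493 × 931.5 = 825.821 MeV
Dividing by A = 104 gives 7.941 MeV per nucleon.

7.94 MeV/nucleon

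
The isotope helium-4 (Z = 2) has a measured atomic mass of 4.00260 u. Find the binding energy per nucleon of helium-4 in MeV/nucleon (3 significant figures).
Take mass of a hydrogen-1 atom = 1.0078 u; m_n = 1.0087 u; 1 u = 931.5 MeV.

The nucleus contains 2 protons and 4 − 2 = 2 neutrons.
Mass of separated nucleons = 2(1.0078) + 2(1.0087) = 2.0156 + 2.0174 = 4.0330 u
Δm = 4.0330 − 4.00260 = 0.03040 u
Converting to energy: 0.03040 u × 931.5 MeV/u = 28.3176 MeV
Per nucleon: 28.3176 / 4 = 7.079 MeV

7.08 MeV/nucleon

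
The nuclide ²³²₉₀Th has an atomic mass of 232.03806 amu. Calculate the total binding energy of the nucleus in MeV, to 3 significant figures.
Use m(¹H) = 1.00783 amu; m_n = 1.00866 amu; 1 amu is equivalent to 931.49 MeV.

1770 MeV

Z = 90, so N = A − Z = 232 − 90 = 142.
Total constituent mass: 90 × 1.00783 + 142 × 1.00866 = 233.93442 amu
Δm = 233.93442 − 232.03806 = 1.89636 amu
Binding energy = Δm·c² = 1.89636 × 931.49 MeV/amu = 1766.44 MeV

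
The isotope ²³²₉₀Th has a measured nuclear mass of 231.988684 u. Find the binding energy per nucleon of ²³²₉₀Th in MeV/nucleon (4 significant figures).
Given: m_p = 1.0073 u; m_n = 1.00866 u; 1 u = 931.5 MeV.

7.621 MeV/nucleon

The nucleus contains 90 protons and 232 − 90 = 142 neutrons.
Σm = 90·m_p + 142·m_n = 90.6570 + 143.22972 = 233.88672 u
The mass defect is 233.88672 − 231.988684 = 1.898036 u.
Converting to energy: 1.898036 u × 931.5 MeV/u = 1768.02 MeV
Dividing by A = 232 gives 7.621 MeV per nucleon.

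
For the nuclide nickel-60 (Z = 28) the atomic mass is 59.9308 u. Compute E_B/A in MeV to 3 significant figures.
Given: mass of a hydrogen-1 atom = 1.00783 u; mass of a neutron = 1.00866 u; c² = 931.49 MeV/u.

Mass of separated nucleons = 28(1.00783) + 32(1.00866) = 28.21924 + 32.27712 = 60.49636 u
The mass defect is 60.49636 − 59.9308 = 0.56556 u.
E_B = 0.56556 × 931.49 = 526.813 MeV
Dividing by A = 60 gives 8.780 MeV per nucleon.

8.78 MeV/nucleon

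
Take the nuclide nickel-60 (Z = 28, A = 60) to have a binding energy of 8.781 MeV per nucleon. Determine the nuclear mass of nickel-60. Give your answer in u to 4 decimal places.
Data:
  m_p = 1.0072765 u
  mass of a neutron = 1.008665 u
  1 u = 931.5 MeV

59.9154 u

Total binding energy = 60 × 8.781 = 526.860 MeV
Mass defect = 526.860 MeV / (931.5 MeV/u) = 0.565604 u
Constituent mass = 28(1.0072765) + 32(1.008665) = 60.4810220 u
Nuclear mass = 60.4810220 − 0.565604 = 59.9154180 u ≈ 59.9154 u (to 4 decimal places)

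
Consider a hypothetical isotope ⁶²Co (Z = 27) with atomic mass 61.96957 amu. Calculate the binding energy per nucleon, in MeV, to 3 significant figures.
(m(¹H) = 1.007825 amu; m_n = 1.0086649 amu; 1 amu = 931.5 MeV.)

8.19 MeV/nucleon

The nucleus contains 27 protons and 62 − 27 = 35 neutrons.
Mass of separated nucleons = 27(1.007825) + 35(1.0086649) = 27.211275 + 35.3032715 = 62.5145465 amu
Mass defect Δm = 62.5145465 − 61.96957 = 0.5449765 amu
Converting to energy: 0.5449765 amu × 931.5 MeV/amu = 507.646 MeV
Dividing by A = 62 gives 8.188 MeV per nucleon.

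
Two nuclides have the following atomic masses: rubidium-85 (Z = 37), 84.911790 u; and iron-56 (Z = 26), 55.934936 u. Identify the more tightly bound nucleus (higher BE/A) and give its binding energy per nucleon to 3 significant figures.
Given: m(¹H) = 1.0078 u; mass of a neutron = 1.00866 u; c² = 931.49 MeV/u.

rubidium-85: Σm = 37(1.0078) + 48(1.00866) = 85.70428 u; Δm = 0.792490 u; E_B = 738.20 MeV; E_B/A = 8.6847 MeV
iron-56: Σm = 26(1.0078) + 30(1.00866) = 56.46260 u; Δm = 0.527664 u; E_B = 491.51 MeV; E_B/A = 8.777 MeV
iron-56 has the higher binding energy per nucleon, so it is the more tightly bound nucleus.

iron-56; 8.78 MeV/nucleon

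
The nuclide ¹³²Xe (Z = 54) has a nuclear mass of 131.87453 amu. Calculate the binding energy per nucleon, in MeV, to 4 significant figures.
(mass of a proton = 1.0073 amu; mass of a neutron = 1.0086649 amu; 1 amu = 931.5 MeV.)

8.437 MeV/nucleon

The nucleus contains 54 protons and 132 − 54 = 78 neutrons.
Total constituent mass: 54 × 1.0073 + 78 × 1.0086649 = 133.0700622 amu
Mass defect Δm = 133.0700622 − 131.87453 = 1.1955322 amu
Binding energy = Δm·c² = 1.1955322 × 931.5 MeV/amu = 1113.64 MeV
BE/A = 1113.64 MeV / 132 = 8.437 MeV/nucleon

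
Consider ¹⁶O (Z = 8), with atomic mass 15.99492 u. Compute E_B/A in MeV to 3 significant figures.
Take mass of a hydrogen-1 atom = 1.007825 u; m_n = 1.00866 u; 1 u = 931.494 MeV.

The nucleus contains 8 protons and 16 − 8 = 8 neutrons.
Total constituent mass: 8 × 1.007825 + 8 × 1.00866 = 16.131880 u
Mass defect Δm = 16.131880 − 15.99492 = 0.136960 u
Binding energy = Δm·c² = 0.136960 × 931.494 MeV/u = 127.577 MeV
Per nucleon: 127.577 / 16 = 7.974 MeV

7.97 MeV/nucleon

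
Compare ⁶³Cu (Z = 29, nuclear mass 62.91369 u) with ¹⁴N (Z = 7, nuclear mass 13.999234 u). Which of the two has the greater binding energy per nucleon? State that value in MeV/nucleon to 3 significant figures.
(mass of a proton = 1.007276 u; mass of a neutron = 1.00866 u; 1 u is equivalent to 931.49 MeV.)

⁶³Cu; 8.75 MeV/nucleon

⁶³Cu: Σm = 29(1.007276) + 34(1.00866) = 63.505444 u; Δm = 0.591754 u; E_B = 551.21 MeV; E_B/A = 8.749 MeV
¹⁴N: Σm = 7(1.007276) + 7(1.00866) = 14.111552 u; Δm = 0.112318 u; E_B = 104.62 MeV; E_B/A = 7.473 MeV
⁶³Cu has the higher binding energy per nucleon, so it is the more tightly bound nucleus.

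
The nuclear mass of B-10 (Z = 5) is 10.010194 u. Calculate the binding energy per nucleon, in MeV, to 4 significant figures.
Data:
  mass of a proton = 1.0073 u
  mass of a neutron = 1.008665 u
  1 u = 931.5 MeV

Total constituent mass: 5 × 1.0073 + 5 × 1.008665 = 10.079825 u
Mass defect Δm = 10.079825 − 10.010194 = 0.069631 u
Binding energy = Δm·c² = 0.069631 × 931.5 MeV/u = 64.8613 MeV
Per nucleon: 64.8613 / 10 = 6.486 MeV

6.486 MeV/nucleon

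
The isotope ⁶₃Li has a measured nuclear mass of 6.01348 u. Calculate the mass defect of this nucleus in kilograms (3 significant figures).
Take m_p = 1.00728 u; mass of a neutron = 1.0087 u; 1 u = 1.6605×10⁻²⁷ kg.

Total constituent mass: 3 × 1.00728 + 3 × 1.0087 = 6.04794 u
Mass defect Δm = 6.04794 − 6.01348 = 0.03446 u
In SI units: 0.03446 u × 1.6605×10⁻²⁷ kg/u = 5.7221e-29 kg

5.72e-29 kg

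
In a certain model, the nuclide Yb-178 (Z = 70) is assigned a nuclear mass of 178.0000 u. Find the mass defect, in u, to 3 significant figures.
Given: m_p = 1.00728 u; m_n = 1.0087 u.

Σm = 70·m_p + 108·m_n = 70.50960 + 108.9396 = 179.44920 u
Mass defect Δm = 179.44920 − 178.0000 = 1.44920 u

1.45 u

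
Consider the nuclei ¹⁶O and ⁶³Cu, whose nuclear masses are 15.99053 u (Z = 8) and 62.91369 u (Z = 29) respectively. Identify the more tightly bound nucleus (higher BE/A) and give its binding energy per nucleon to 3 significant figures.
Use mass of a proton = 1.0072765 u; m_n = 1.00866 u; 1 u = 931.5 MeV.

⁶³Cu; 8.75 MeV/nucleon

¹⁶O: Σm = 8(1.0072765) + 8(1.00866) = 16.1274920 u; Δm = 0.1369620 u; E_B = 127.58 MeV; E_B/A = 7.974 MeV
⁶³Cu: Σm = 29(1.0072765) + 34(1.00866) = 63.5054585 u; Δm = 0.5917685 u; E_B = 551.23 MeV; E_B/A = 8.750 MeV
⁶³Cu has the higher binding energy per nucleon, so it is the more tightly bound nucleus.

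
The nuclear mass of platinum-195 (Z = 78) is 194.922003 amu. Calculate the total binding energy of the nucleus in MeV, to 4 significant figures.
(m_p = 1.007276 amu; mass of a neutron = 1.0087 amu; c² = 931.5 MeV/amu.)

1549 MeV

Σm = 78·m_p + 117·m_n = 78.567528 + 118.0179 = 196.585428 amu
The mass defect is 196.585428 − 194.922003 = 1.663425 amu.
Converting to energy: 1.663425 amu × 931.5 MeV/amu = 1549.48 MeV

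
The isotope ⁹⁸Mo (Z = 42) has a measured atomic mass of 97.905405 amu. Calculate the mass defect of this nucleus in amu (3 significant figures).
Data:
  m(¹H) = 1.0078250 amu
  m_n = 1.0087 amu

0.910 amu

With 42 protons and 56 neutrons (A = 98):
Σm = 42·m(¹H) + 56·m_n = 42.3286500 + 56.4872 = 98.8158500 amu
Mass defect Δm = 98.8158500 − 97.905405 = 0.9104450 amu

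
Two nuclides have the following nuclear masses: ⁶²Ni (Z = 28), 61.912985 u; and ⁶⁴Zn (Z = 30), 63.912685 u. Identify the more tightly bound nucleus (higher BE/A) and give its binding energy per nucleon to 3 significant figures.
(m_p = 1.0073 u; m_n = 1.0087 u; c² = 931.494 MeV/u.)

⁶²Ni: Σm = 28(1.0073) + 34(1.0087) = 62.5002 u; Δm = 0.587215 u; E_B = 546.99 MeV; E_B/A = 8.822 MeV
⁶⁴Zn: Σm = 30(1.0073) + 34(1.0087) = 64.5148 u; Δm = 0.602115 u; E_B = 560.87 MeV; E_B/A = 8.764 MeV
⁶²Ni has the higher binding energy per nucleon, so it is the more tightly bound nucleus.

⁶²Ni; 8.82 MeV/nucleon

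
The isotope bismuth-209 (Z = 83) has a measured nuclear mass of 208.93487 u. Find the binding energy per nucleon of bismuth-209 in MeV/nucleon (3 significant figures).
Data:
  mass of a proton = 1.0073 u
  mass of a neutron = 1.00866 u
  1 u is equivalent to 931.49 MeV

Mass of separated nucleons = 83(1.0073) + 126(1.00866) = 83.6059 + 127.09116 = 210.69706 u
Δm = 210.69706 − 208.93487 = 1.76219 u
Binding energy = Δm·c² = 1.76219 × 931.49 MeV/u = 1641.46 MeV
Per nucleon: 1641.46 / 209 = 7.854 MeV

7.85 MeV/nucleon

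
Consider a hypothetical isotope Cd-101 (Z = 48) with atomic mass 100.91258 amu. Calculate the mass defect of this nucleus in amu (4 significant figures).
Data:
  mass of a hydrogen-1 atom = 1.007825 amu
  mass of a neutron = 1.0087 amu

Total constituent mass: 48 × 1.007825 + 53 × 1.0087 = 101.836700 amu
Mass defect Δm = 101.836700 − 100.91258 = 0.924120 amu

0.9241 amu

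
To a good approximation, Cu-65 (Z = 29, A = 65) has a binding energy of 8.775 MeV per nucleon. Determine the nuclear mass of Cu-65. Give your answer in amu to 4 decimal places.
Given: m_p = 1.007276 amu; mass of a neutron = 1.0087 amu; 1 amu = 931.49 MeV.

Total binding energy = 65 × 8.775 = 570.375 MeV
Mass defect = 570.375 MeV / (931.49 MeV/amu) = 0.612325 amu
Constituent mass = 29(1.007276) + 36(1.0087) = 65.524204 amu
Nuclear mass = 65.524204 − 0.612325 = 64.911879 amu ≈ 64.9119 amu (to 4 decimal places)

64.9119 amu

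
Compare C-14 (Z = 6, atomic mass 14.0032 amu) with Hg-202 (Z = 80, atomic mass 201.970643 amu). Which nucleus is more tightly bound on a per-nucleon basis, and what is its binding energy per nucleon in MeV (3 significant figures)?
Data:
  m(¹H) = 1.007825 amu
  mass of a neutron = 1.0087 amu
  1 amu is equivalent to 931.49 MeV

C-14: Σm = 6(1.007825) + 8(1.0087) = 14.116550 amu; Δm = 0.113350 amu; E_B = 105.584 MeV; E_B/A = 7.542 MeV
Hg-202: Σm = 80(1.007825) + 122(1.0087) = 203.687400 amu; Δm = 1.716757 amu; E_B = 1599.14 MeV; E_B/A = 7.917 MeV
Hg-202 has the higher binding energy per nucleon, so it is the more tightly bound nucleus.

Hg-202; 7.92 MeV/nucleon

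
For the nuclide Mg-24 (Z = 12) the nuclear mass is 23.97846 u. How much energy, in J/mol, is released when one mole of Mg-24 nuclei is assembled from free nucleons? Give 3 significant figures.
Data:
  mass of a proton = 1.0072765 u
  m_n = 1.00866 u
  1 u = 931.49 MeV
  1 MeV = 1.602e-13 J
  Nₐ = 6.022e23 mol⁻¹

Mass of separated nucleons = 12(1.0072765) + 12(1.00866) = 12.0873180 + 12.10392 = 24.1912380 u
The mass defect is 24.1912380 − 23.97846 = 0.2127780 u.
E_B = 0.2127780 × 931.49 = 198.201 MeV
Per nucleus in joules: 198.201 MeV × 1.602e-13 J/MeV = 3.1752e-11 J
Per mole: 3.1752e-11 J × 6.022e23 mol⁻¹ = 1.9121e+13 J/mol

1.91e+13 J/mol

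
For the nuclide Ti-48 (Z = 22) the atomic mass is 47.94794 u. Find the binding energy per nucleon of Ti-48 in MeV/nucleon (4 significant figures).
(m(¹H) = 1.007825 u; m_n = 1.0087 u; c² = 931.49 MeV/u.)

With 22 protons and 26 neutrons (A = 48):
Mass of separated nucleons = 22(1.007825) + 26(1.0087) = 22.172150 + 26.2262 = 48.398350 u
Mass defect Δm = 48.398350 − 47.94794 = 0.450410 u
Converting to energy: 0.450410 u × 931.49 MeV/u = 419.552 MeV
Per nucleon: 419.552 / 48 = 8.741 MeV

8.741 MeV/nucleon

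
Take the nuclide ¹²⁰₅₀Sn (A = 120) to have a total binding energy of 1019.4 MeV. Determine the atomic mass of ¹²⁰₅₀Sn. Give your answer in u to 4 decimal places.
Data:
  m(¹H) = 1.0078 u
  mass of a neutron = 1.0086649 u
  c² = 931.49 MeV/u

Mass defect = 1019.4 MeV / (931.49 MeV/u) = 1.094376 u
Constituent mass = 50(1.0078) + 70(1.0086649) = 120.9965430 u
Atomic mass = 120.9965430 − 1.094376 = 119.9021670 u ≈ 119.9022 u (to 4 decimal places)

119.9022 u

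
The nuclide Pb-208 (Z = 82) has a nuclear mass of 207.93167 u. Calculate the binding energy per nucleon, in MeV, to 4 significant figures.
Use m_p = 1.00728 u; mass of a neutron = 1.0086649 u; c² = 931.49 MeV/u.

7.869 MeV/nucleon

With 82 protons and 126 neutrons (A = 208):
Mass of separated nucleons = 82(1.00728) + 126(1.0086649) = 82.59696 + 127.0917774 = 209.6887374 u
Δm = 209.6887374 − 207.93167 = 1.7570674 u
Converting to energy: 1.7570674 u × 931.49 MeV/u = 1636.69 MeV
Per nucleon: 1636.69 / 208 = 7.869 MeV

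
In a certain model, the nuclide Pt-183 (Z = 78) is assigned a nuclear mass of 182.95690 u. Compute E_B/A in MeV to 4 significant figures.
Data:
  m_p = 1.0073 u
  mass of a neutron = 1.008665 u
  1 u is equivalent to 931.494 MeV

7.749 MeV/nucleon

Σm = 78·m_p + 105·m_n = 78.5694 + 105.909825 = 184.479225 u
Mass defect Δm = 184.479225 − 182.95690 = 1.522325 u
E_B = 1.522325 × 931.494 = 1418.04 MeV
BE/A = 1418.04 MeV / 183 = 7.749 MeV/nucleon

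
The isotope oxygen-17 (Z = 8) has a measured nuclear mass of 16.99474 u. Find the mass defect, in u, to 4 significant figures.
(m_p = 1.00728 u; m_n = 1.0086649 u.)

0.1415 u

Z = 8, so N = A − Z = 17 − 8 = 9.
Σm = 8·m_p + 9·m_n = 8.05824 + 9.0779841 = 17.1362241 u
The mass defect is 17.1362241 − 16.99474 = 0.1414841 u.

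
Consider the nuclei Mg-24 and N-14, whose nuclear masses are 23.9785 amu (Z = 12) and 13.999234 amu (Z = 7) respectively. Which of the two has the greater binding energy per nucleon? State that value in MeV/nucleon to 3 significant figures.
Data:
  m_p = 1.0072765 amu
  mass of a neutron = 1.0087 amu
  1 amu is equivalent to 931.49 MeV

Mg-24; 8.28 MeV/nucleon

Mg-24: Σm = 12(1.0072765) + 12(1.0087) = 24.1917180 amu; Δm = 0.2132180 amu; E_B = 198.61 MeV; E_B/A = 8.275 MeV
N-14: Σm = 7(1.0072765) + 7(1.0087) = 14.1118355 amu; Δm = 0.1126015 amu; E_B = 104.89 MeV; E_B/A = 7.492 MeV
Mg-24 has the higher binding energy per nucleon, so it is the more tightly bound nucleus.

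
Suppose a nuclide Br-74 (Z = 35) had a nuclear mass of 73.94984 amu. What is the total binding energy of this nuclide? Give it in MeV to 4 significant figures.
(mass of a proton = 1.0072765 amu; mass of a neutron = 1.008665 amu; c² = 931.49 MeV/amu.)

598.7 MeV

Z = 35, so N = A − Z = 74 − 35 = 39.
Σm = 35·m_p + 39·m_n = 35.2546775 + 39.337935 = 74.5926125 amu
The mass defect is 74.5926125 − 73.94984 = 0.6427725 amu.
Binding energy = Δm·c² = 0.6427725 × 931.49 MeV/amu = 598.736 MeV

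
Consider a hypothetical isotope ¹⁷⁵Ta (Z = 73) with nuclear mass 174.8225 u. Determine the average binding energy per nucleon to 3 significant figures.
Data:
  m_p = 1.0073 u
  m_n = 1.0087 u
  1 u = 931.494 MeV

Mass of separated nucleons = 73(1.0073) + 102(1.0087) = 73.5329 + 102.8874 = 176.4203 u
Mass defect Δm = 176.4203 − 174.8225 = 1.5978 u
Binding energy = Δm·c² = 1.5978 × 931.494 MeV/u = 1488.34 MeV
BE/A = 1488.34 MeV / 175 = 8.5048 MeV/nucleon

8.50 MeV/nucleon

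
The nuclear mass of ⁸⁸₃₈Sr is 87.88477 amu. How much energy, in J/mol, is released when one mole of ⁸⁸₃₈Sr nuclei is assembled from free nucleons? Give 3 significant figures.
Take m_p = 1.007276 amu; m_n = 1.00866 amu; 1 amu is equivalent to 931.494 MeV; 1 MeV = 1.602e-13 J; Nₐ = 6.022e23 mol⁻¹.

7.41e+13 J/mol

Σm = 38·m_p + 50·m_n = 38.276488 + 50.43300 = 88.709488 amu
Mass defect Δm = 88.709488 − 87.88477 = 0.824718 amu
Converting to energy: 0.824718 amu × 931.494 MeV/amu = 768.220 MeV
Per nucleus in joules: 768.220 MeV × 1.602e-13 J/MeV = 1.2307e-10 J
Per mole: 1.2307e-10 J × 6.022e23 mol⁻¹ = 7.4113e+13 J/mol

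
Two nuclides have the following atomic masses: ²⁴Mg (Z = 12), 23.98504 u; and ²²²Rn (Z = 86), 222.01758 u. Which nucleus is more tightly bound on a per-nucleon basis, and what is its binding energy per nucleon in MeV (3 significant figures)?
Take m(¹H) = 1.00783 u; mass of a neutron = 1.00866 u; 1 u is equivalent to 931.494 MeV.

²⁴Mg; 8.26 MeV/nucleon

²⁴Mg: Σm = 12(1.00783) + 12(1.00866) = 24.19788 u; Δm = 0.21284 u; E_B = 198.26 MeV; E_B/A = 8.261 MeV
²²²Rn: Σm = 86(1.00783) + 136(1.00866) = 223.85114 u; Δm = 1.83356 u; E_B = 1707.95 MeV; E_B/A = 7.693 MeV
²⁴Mg has the higher binding energy per nucleon, so it is the more tightly bound nucleus.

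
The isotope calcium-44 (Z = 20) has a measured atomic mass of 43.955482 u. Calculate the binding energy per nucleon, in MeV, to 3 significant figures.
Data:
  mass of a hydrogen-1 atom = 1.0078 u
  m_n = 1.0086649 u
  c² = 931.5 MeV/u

8.65 MeV/nucleon

Z = 20, so N = A − Z = 44 − 20 = 24.
Mass of separated nucleons = 20(1.0078) + 24(1.0086649) = 20.1560 + 24.2079576 = 44.3639576 u
Mass defect Δm = 44.3639576 − 43.955482 = 0.4084756 u
Converting to energy: 0.4084756 u × 931.5 MeV/u = 380.495 MeV
Per nucleon: 380.495 / 44 = 8.648 MeV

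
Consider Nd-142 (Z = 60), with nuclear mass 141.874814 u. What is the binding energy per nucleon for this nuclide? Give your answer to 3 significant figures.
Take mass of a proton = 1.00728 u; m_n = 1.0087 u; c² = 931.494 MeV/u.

8.37 MeV/nucleon

Mass of separated nucleons = 60(1.00728) + 82(1.0087) = 60.43680 + 82.7134 = 143.15020 u
Δm = 143.15020 − 141.874814 = 1.275386 u
Converting to energy: 1.275386 u × 931.494 MeV/u = 1188.01 MeV
Per nucleon: 1188.01 / 142 = 8.366 MeV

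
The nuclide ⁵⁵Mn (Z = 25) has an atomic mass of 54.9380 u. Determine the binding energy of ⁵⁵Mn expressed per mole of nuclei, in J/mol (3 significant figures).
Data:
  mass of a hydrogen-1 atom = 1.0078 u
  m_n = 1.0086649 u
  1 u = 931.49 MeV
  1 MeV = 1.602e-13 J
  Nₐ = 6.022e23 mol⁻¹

4.65e+13 J/mol

Z = 25, so N = A − Z = 55 − 25 = 30.
Total constituent mass: 25 × 1.0078 + 30 × 1.0086649 = 55.4549470 u
Δm = 55.4549470 − 54.9380 = 0.5169470 u
E_B = 0.5169470 × 931.49 = 481.531 MeV
Per nucleus in joules: 481.531 MeV × 1.602e-13 J/MeV = 7.7141e-11 J
Per mole: 7.7141e-11 J × 6.022e23 mol⁻¹ = 4.6454e+13 J/mol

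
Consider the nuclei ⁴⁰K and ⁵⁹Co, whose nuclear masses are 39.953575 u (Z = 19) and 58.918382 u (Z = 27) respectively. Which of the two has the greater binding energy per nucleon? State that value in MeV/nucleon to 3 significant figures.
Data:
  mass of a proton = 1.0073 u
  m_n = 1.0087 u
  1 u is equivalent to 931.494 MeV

⁴⁰K: Σm = 19(1.0073) + 21(1.0087) = 40.3214 u; Δm = 0.367825 u; E_B = 342.63 MeV; E_B/A = 8.566 MeV
⁵⁹Co: Σm = 27(1.0073) + 32(1.0087) = 59.4755 u; Δm = 0.557118 u; E_B = 518.95 MeV; E_B/A = 8.796 MeV
⁵⁹Co has the higher binding energy per nucleon, so it is the more tightly bound nucleus.

⁵⁹Co; 8.80 MeV/nucleon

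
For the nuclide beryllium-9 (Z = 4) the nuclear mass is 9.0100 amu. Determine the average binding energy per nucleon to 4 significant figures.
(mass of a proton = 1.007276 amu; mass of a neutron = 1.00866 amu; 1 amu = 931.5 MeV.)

6.459 MeV/nucleon

Z = 4, so N = A − Z = 9 − 4 = 5.
Σm = 4·m_p + 5·m_n = 4.029104 + 5.04330 = 9.072404 amu
Δm = 9.072404 − 9.0100 = 0.062404 amu
E_B = 0.062404 × 931.5 = 58.1293 MeV
Dividing by A = 9 gives 6.459 MeV per nucleon.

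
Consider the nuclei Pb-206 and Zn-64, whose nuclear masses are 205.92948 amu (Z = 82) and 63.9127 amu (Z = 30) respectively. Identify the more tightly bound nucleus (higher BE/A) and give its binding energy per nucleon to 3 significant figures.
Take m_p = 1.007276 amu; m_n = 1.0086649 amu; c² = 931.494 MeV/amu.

Pb-206: Σm = 82(1.007276) + 124(1.0086649) = 207.6710796 amu; Δm = 1.7415996 amu; E_B = 1622.3 MeV; E_B/A = 7.875 MeV
Zn-64: Σm = 30(1.007276) + 34(1.0086649) = 64.5128866 amu; Δm = 0.6001866 amu; E_B = 559.07 MeV; E_B/A = 8.735 MeV
Zn-64 has the higher binding energy per nucleon, so it is the more tightly bound nucleus.

Zn-64; 8.74 MeV/nucleon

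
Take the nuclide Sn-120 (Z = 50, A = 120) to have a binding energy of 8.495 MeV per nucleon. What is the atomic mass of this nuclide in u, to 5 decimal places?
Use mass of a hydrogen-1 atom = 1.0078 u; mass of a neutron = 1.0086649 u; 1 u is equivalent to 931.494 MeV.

119.90217 u

Total binding energy = 120 × 8.495 = 1019.400 MeV
Mass defect = 1019.400 MeV / (931.494 MeV/u) = 1.0943710 u
Constituent mass = 50(1.0078) + 70(1.0086649) = 120.9965430 u
Atomic mass = 120.9965430 − 1.0943710 = 119.9021720 u ≈ 119.90217 u (to 5 decimal places)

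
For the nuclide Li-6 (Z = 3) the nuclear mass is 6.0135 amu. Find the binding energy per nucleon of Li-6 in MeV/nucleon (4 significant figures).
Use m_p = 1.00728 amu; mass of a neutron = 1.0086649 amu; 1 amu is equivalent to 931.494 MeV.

Σm = 3·m_p + 3·m_n = 3.02184 + 3.0259947 = 6.0478347 amu
Δm = 6.0478347 − 6.0135 = 0.0343347 amu
E_B = 0.0343347 × 931.494 = 31.9826 MeV
Per nucleon: 31.9826 / 6 = 5.330 MeV

5.330 MeV/nucleon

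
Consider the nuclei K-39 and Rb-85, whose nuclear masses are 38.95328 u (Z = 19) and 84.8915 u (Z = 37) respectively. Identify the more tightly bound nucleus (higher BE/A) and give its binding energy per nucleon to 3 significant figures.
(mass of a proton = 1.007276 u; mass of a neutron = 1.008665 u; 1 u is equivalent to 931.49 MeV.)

K-39: Σm = 19(1.007276) + 20(1.008665) = 39.311544 u; Δm = 0.358264 u; E_B = 333.72 MeV; E_B/A = 8.557 MeV
Rb-85: Σm = 37(1.007276) + 48(1.008665) = 85.685132 u; Δm = 0.793632 u; E_B = 739.26 MeV; E_B/A = 8.697 MeV
Rb-85 has the higher binding energy per nucleon, so it is the more tightly bound nucleus.

Rb-85; 8.70 MeV/nucleon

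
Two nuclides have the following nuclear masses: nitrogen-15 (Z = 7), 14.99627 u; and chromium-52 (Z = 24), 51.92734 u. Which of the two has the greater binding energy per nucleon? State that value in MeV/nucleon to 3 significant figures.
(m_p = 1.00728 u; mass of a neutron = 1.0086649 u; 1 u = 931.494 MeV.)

chromium-52; 8.78 MeV/nucleon

nitrogen-15: Σm = 7(1.00728) + 8(1.0086649) = 15.1202792 u; Δm = 0.1240092 u; E_B = 115.51 MeV; E_B/A = 7.701 MeV
chromium-52: Σm = 24(1.00728) + 28(1.0086649) = 52.4173372 u; Δm = 0.4899972 u; E_B = 456.429 MeV; E_B/A = 8.777 MeV
chromium-52 has the higher binding energy per nucleon, so it is the more tightly bound nucleus.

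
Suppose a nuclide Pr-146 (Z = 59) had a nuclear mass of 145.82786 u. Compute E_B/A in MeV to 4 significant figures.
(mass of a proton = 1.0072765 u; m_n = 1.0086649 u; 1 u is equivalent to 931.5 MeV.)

Z = 59, so N = A − Z = 146 − 59 = 87.
Mass of separated nucleons = 59(1.0072765) + 87(1.0086649) = 59.4293135 + 87.7538463 = 147.1831598 u
Mass defect Δm = 147.1831598 − 145.82786 = 1.3552998 u
Converting to energy: 1.3552998 u × 931.5 MeV/u = 1262.46 MeV
Dividing by A = 146 gives 8.647 MeV per nucleon.

8.647 MeV/nucleon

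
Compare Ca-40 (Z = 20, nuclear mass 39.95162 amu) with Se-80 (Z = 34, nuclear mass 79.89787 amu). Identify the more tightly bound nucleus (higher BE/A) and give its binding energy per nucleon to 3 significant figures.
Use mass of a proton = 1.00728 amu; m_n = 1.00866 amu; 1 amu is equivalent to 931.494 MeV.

Ca-40: Σm = 20(1.00728) + 20(1.00866) = 40.31880 amu; Δm = 0.36718 amu; E_B = 342.03 MeV; E_B/A = 8.551 MeV
Se-80: Σm = 34(1.00728) + 46(1.00866) = 80.64588 amu; Δm = 0.74801 amu; E_B = 696.77 MeV; E_B/A = 8.710 MeV
Se-80 has the higher binding energy per nucleon, so it is the more tightly bound nucleus.

Se-80; 8.71 MeV/nucleon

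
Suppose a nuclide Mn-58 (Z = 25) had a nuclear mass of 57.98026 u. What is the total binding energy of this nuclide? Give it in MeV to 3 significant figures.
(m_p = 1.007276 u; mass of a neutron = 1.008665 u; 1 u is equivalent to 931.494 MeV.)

454 MeV

Z = 25, so N = A − Z = 58 − 25 = 33.
Total constituent mass: 25 × 1.007276 + 33 × 1.008665 = 58.467845 u
Δm = 58.467845 − 57.98026 = 0.487585 u
E_B = 0.487585 × 931.494 = 454.183 MeV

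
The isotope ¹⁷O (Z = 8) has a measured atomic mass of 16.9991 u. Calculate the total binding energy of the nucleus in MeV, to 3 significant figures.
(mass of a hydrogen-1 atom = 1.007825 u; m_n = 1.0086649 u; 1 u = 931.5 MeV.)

Mass of separated nucleons = 8(1.007825) + 9(1.0086649) = 8.062600 + 9.0779841 = 17.1405841 u
Δm = 17.1405841 − 16.9991 = 0.1414841 u
E_B = 0.1414841 × 931.5 = 131.792 MeV

132 MeV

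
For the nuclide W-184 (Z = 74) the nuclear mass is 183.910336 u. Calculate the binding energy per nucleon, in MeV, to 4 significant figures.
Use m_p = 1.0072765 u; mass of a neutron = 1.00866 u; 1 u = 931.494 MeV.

With 74 protons and 110 neutrons (A = 184):
Mass of separated nucleons = 74(1.0072765) + 110(1.00866) = 74.5384610 + 110.95260 = 185.4910610 u
Δm = 185.4910610 − 183.910336 = 1.5807250 u
Converting to energy: 1.5807250 u × 931.494 MeV/u = 1472.44 MeV
Per nucleon: 1472.44 / 184 = 8.002 MeV

8.002 MeV/nucleon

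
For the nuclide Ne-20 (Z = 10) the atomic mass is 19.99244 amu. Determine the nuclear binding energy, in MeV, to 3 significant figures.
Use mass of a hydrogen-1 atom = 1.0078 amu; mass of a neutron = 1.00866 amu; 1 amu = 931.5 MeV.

Z = 10, so N = A − Z = 20 − 10 = 10.
Total constituent mass: 10 × 1.0078 + 10 × 1.00866 = 20.16460 amu
The mass defect is 20.16460 − 19.99244 = 0.17216 amu.
E_B = 0.17216 × 931.5 = 160.367 MeV

160 MeV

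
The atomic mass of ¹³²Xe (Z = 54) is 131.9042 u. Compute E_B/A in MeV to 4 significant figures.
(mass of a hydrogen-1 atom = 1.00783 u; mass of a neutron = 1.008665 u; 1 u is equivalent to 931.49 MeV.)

8.429 MeV/nucleon

With 54 protons and 78 neutrons (A = 132):
Σm = 54·m(¹H) + 78·m_n = 54.42282 + 78.675870 = 133.098690 u
Mass defect Δm = 133.098690 − 131.9042 = 1.194490 u
E_B = 1.194490 × 931.49 = 1112.66 MeV
Per nucleon: 1112.66 / 132 = 8.429 MeV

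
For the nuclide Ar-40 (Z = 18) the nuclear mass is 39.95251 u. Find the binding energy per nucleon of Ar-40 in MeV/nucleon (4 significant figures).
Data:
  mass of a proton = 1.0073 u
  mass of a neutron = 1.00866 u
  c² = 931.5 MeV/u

8.603 MeV/nucleon

Z = 18, so N = A − Z = 40 − 18 = 22.
Total constituent mass: 18 × 1.0073 + 22 × 1.00866 = 40.32192 u
Δm = 40.32192 − 39.95251 = 0.36941 u
Converting to energy: 0.36941 u × 931.5 MeV/u = 344.105 MeV
BE/A = 344.105 MeV / 40 = 8.603 MeV/nucleon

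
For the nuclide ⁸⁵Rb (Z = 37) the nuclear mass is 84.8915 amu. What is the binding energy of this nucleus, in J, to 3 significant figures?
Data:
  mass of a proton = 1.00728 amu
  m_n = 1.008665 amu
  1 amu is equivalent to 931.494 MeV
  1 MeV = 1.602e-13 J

Z = 37, so N = A − Z = 85 − 37 = 48.
Total constituent mass: 37 × 1.00728 + 48 × 1.008665 = 85.685280 amu
Δm = 85.685280 − 84.8915 = 0.793780 amu
Converting to energy: 0.793780 amu × 931.494 MeV/amu = 739.401 MeV
In joules: 739.401 MeV × 1.602e-13 J/MeV = 1.1845e-10 J

1.18e-10 J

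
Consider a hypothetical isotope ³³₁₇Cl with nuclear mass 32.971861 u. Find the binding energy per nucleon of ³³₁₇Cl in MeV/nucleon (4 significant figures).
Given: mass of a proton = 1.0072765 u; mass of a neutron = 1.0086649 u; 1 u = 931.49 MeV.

Mass of separated nucleons = 17(1.0072765) + 16(1.0086649) = 17.1237005 + 16.1386384 = 33.2623389 u
The mass defect is 33.2623389 − 32.971861 = 0.2904779 u.
E_B = 0.2904779 × 931.49 = 270.577 MeV
Dividing by A = 33 gives 8.199 MeV per nucleon.

8.199 MeV/nucleon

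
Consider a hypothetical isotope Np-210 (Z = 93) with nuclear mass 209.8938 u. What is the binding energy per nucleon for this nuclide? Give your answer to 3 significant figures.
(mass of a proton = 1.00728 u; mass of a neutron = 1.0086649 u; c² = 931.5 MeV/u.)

Mass of separated nucleons = 93(1.00728) + 117(1.0086649) = 93.67704 + 118.0137933 = 211.6908333 u
Mass defect Δm = 211.6908333 − 209.8938 = 1.7970333 u
Binding energy = Δm·c² = 1.7970333 × 931.5 MeV/u = 1673.94 MeV
Dividing by A = 210 gives 7.971 MeV per nucleon.

7.97 MeV/nucleon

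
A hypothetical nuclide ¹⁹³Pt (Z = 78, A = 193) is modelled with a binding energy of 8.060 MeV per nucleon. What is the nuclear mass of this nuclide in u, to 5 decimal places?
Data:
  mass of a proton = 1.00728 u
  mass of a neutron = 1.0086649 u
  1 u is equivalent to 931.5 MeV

Total binding energy = 193 × 8.060 = 1555.580 MeV
Mass defect = 1555.580 MeV / (931.5 MeV/u) = 1.6699732 u
Constituent mass = 78(1.00728) + 115(1.0086649) = 194.5643035 u
Nuclear mass = 194.5643035 − 1.6699732 = 192.8943303 u ≈ 192.89433 u (to 5 decimal places)

192.89433 u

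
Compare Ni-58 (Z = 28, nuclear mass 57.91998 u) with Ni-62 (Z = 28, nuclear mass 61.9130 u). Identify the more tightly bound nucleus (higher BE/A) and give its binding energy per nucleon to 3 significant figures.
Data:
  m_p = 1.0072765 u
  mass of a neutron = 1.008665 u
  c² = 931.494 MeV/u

Ni-62; 8.79 MeV/nucleon

Ni-58: Σm = 28(1.0072765) + 30(1.008665) = 58.4636920 u; Δm = 0.5437120 u; E_B = 506.46 MeV; E_B/A = 8.732 MeV
Ni-62: Σm = 28(1.0072765) + 34(1.008665) = 62.4983520 u; Δm = 0.5853520 u; E_B = 545.25 MeV; E_B/A = 8.794 MeV
Ni-62 has the higher binding energy per nucleon, so it is the more tightly bound nucleus.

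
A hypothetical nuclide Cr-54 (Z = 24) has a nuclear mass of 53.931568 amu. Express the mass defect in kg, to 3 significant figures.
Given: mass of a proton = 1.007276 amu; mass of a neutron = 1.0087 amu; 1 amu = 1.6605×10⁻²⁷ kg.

8.37e-28 kg

The nucleus contains 24 protons and 54 − 24 = 30 neutrons.
Total constituent mass: 24 × 1.007276 + 30 × 1.0087 = 54.435624 amu
Mass defect Δm = 54.435624 − 53.931568 = 0.504056 amu
In SI units: 0.504056 amu × 1.6605×10⁻²⁷ kg/amu = 8.3698e-28 kg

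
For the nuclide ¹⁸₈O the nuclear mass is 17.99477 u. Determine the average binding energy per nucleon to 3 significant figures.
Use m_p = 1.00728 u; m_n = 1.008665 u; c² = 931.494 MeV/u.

The nucleus contains 8 protons and 18 − 8 = 10 neutrons.
Mass of separated nucleons = 8(1.00728) + 10(1.008665) = 8.05824 + 10.086650 = 18.144890 u
Mass defect Δm = 18.144890 − 17.99477 = 0.150120 u
Binding energy = Δm·c² = 0.150120 × 931.494 MeV/u = 139.836 MeV
Per nucleon: 139.836 / 18 = 7.769 MeV

7.77 MeV/nucleon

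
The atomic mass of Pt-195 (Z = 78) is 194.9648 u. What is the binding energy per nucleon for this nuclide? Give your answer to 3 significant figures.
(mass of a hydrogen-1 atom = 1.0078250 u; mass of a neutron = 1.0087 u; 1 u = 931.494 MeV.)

The nucleus contains 78 protons and 195 − 78 = 117 neutrons.
Total constituent mass: 78 × 1.0078250 + 117 × 1.0087 = 196.6282500 u
The mass defect is 196.6282500 − 194.9648 = 1.6634500 u.
E_B = 1.6634500 × 931.494 = 1549.49 MeV
Per nucleon: 1549.49 / 195 = 7.946 MeV

7.95 MeV/nucleon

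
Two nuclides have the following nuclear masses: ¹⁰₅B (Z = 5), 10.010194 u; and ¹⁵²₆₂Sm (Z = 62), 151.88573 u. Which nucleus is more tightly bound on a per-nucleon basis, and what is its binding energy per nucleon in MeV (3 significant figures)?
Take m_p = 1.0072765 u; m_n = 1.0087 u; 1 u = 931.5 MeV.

¹⁰₅B: Σm = 5(1.0072765) + 5(1.0087) = 10.0798825 u; Δm = 0.0696885 u; E_B = 64.9148 MeV; E_B/A = 6.491 MeV
¹⁵²₆₂Sm: Σm = 62(1.0072765) + 90(1.0087) = 153.2341430 u; Δm = 1.3484130 u; E_B = 1256.0 MeV; E_B/A = 8.263 MeV
¹⁵²₆₂Sm has the higher binding energy per nucleon, so it is the more tightly bound nucleus.

¹⁵²₆₂Sm; 8.26 MeV/nucleon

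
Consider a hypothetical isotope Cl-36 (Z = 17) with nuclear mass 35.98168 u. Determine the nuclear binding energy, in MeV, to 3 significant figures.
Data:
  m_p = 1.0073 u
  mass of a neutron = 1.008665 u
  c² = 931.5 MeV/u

286 MeV

The nucleus contains 17 protons and 36 − 17 = 19 neutrons.
Σm = 17·m_p + 19·m_n = 17.1241 + 19.164635 = 36.288735 u
Mass defect Δm = 36.288735 − 35.98168 = 0.307055 u
Converting to energy: 0.307055 u × 931.5 MeV/u = 286.022 MeV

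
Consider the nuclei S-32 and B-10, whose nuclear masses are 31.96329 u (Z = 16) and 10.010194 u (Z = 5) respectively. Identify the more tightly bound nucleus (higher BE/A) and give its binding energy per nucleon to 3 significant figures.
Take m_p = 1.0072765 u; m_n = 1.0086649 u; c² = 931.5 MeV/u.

S-32; 8.49 MeV/nucleon

S-32: Σm = 16(1.0072765) + 16(1.0086649) = 32.2550624 u; Δm = 0.2917724 u; E_B = 271.79 MeV; E_B/A = 8.493 MeV
B-10: Σm = 5(1.0072765) + 5(1.0086649) = 10.0797070 u; Δm = 0.0695130 u; E_B = 64.751 MeV; E_B/A = 6.475 MeV
S-32 has the higher binding energy per nucleon, so it is the more tightly bound nucleus.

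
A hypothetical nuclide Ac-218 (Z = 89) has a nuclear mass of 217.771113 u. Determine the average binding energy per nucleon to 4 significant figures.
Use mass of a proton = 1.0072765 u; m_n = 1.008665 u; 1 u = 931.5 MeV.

With 89 protons and 129 neutrons (A = 218):
Total constituent mass: 89 × 1.0072765 + 129 × 1.008665 = 219.7653935 u
The mass defect is 219.7653935 − 217.771113 = 1.9942805 u.
E_B = 1.9942805 × 931.5 = 1857.67 MeV
Dividing by A = 218 gives 8.521 MeV per nucleon.

8.521 MeV/nucleon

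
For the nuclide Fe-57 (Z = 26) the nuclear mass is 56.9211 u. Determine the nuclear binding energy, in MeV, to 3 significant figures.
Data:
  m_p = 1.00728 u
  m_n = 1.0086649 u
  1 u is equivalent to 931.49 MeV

Z = 26, so N = A − Z = 57 − 26 = 31.
Mass of separated nucleons = 26(1.00728) + 31(1.0086649) = 26.18928 + 31.2686119 = 57.4578919 u
Mass defect Δm = 57.4578919 − 56.9211 = 0.5367919 u
Binding energy = Δm·c² = 0.5367919 × 931.49 MeV/u = 500.016 MeV

500 MeV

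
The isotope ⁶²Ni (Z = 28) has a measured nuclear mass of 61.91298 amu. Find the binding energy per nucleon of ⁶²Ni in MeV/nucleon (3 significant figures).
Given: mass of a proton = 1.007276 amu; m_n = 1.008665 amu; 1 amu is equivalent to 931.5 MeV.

8.79 MeV/nucleon

Mass of separated nucleons = 28(1.007276) + 34(1.008665) = 28.203728 + 34.294610 = 62.498338 amu
The mass defect is 62.498338 − 61.91298 = 0.585358 amu.
E_B = 0.585358 × 931.5 = 545.261 MeV
Dividing by A = 62 gives 8.7945 MeV per nucleon.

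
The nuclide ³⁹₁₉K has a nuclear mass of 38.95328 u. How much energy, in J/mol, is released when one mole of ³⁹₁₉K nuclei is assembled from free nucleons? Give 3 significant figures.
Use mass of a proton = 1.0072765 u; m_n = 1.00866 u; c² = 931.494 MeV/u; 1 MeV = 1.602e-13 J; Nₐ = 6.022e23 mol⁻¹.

With 19 protons and 20 neutrons (A = 39):
Total constituent mass: 19 × 1.0072765 + 20 × 1.00866 = 39.3114535 u
Δm = 39.3114535 − 38.95328 = 0.3581735 u
Binding energy = Δm·c² = 0.3581735 × 931.494 MeV/u = 333.636 MeV
Per nucleus in joules: 333.636 MeV × 1.602e-13 J/MeV = 5.3448e-11 J
Per mole: 5.3448e-11 J × 6.022e23 mol⁻¹ = 3.2186e+13 J/mol

3.22e+13 J/mol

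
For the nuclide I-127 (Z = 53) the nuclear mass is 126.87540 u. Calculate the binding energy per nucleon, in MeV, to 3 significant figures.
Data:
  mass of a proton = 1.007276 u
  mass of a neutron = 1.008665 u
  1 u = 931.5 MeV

The nucleus contains 53 protons and 127 − 53 = 74 neutrons.
Total constituent mass: 53 × 1.007276 + 74 × 1.008665 = 128.026838 u
Mass defect Δm = 128.026838 − 126.87540 = 1.151438 u
Converting to energy: 1.151438 u × 931.5 MeV/u = 1072.56 MeV
BE/A = 1072.56 MeV / 127 = 8.445 MeV/nucleon

8.45 MeV/nucleon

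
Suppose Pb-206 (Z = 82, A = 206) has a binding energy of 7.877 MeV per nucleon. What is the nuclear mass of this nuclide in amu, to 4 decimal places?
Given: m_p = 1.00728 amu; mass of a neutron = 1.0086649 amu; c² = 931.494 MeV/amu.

Total binding energy = 206 × 7.877 = 1622.662 MeV
Mass defect = 1622.662 MeV / (931.494 MeV/amu) = 1.741999 amu
Constituent mass = 82(1.00728) + 124(1.0086649) = 207.6714076 amu
Nuclear mass = 207.6714076 − 1.741999 = 205.9294086 amu ≈ 205.9294 amu (to 4 decimal places)

205.9294 amu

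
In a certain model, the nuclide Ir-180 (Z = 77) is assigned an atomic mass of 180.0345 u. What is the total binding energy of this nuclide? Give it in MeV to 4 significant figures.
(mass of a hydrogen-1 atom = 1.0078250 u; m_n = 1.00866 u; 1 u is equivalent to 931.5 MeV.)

1360 MeV

With 77 protons and 103 neutrons (A = 180):
Mass of separated nucleons = 77(1.0078250) + 103(1.00866) = 77.6025250 + 103.89198 = 181.4945050 u
The mass defect is 181.4945050 − 180.0345 = 1.4600050 u.
E_B = 1.4600050 × 931.5 = 1359.99 MeV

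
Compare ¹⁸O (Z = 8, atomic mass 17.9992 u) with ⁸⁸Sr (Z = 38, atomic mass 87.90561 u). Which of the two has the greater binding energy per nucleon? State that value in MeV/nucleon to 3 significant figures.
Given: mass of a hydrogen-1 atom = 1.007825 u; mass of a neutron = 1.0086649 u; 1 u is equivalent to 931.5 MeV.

⁸⁸Sr; 8.73 MeV/nucleon

¹⁸O: Σm = 8(1.007825) + 10(1.0086649) = 18.1492490 u; Δm = 0.1500490 u; E_B = 139.77 MeV; E_B/A = 7.765 MeV
⁸⁸Sr: Σm = 38(1.007825) + 50(1.0086649) = 88.7305950 u; Δm = 0.8249850 u; E_B = 768.47 MeV; E_B/A = 8.733 MeV
⁸⁸Sr has the higher binding energy per nucleon, so it is the more tightly bound nucleus.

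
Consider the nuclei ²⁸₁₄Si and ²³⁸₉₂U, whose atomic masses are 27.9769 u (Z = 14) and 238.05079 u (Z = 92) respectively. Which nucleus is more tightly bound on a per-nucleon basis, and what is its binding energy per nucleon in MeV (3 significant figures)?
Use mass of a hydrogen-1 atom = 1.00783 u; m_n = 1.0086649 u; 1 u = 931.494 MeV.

²⁸₁₄Si; 8.45 MeV/nucleon

²⁸₁₄Si: Σm = 14(1.00783) + 14(1.0086649) = 28.2309286 u; Δm = 0.2540286 u; E_B = 236.63 MeV; E_B/A = 8.451 MeV
²³⁸₉₂U: Σm = 92(1.00783) + 146(1.0086649) = 239.9854354 u; Δm = 1.9346454 u; E_B = 1802.1 MeV; E_B/A = 7.572 MeV
²⁸₁₄Si has the higher binding energy per nucleon, so it is the more tightly bound nucleus.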